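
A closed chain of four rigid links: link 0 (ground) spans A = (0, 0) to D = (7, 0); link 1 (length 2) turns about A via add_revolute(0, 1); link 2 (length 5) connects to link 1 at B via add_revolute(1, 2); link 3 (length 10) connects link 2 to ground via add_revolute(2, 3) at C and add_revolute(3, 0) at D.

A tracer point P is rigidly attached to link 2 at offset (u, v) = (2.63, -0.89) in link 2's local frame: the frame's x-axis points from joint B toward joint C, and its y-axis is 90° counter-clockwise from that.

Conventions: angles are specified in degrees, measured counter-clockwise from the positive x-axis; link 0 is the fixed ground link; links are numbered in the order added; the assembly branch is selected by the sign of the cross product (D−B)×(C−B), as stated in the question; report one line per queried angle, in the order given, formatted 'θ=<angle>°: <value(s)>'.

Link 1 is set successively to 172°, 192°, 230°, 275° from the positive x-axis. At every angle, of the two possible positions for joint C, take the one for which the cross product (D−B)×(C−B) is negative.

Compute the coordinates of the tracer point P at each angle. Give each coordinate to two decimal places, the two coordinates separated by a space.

A=(0,0), D=(7.00,0)
θ=172°: B = A + 2.00·(cos172°, sin172°) = (-1.9805, 0.2783)
θ=172°: |BD| = 8.9848
θ=172°: circle(B,5.00) ∩ circle(D,10.00): a=0.3187, h=4.9898
θ=172°:   candidates: C₊=(-1.5074,5.2559) cross=44.833; C₋=(-1.8165,-4.7190) cross=-44.833
θ=172°:   branch - wants cross < 0 → take C=(-1.8165,-4.7190) (cross=-44.833)
θ=172°: ex = (C−B)/|BC| = (0.0328,-0.9995); ey = (0.9995,0.0328)
θ=172°: P = B + 2.63·ex + -0.89·ey = (-2.7838,-2.3794)
θ=192°: B = A + 2.00·(cos192°, sin192°) = (-1.9563, -0.4158)
θ=192°: |BD| = 8.9659
θ=192°: circle(B,5.00) ∩ circle(D,10.00): a=0.3005, h=4.9910
θ=192°:   candidates: C₊=(-1.8876,4.5837) cross=44.749; C₋=(-1.4247,-5.3875) cross=-44.749
θ=192°:   branch - wants cross < 0 → take C=(-1.4247,-5.3875) (cross=-44.749)
θ=192°: ex = (C−B)/|BC| = (0.1063,-0.9943); ey = (0.9943,0.1063)
θ=192°: P = B + 2.63·ex + -0.89·ey = (-2.5616,-3.1255)
θ=230°: B = A + 2.00·(cos230°, sin230°) = (-1.2856, -1.5321)
θ=230°: |BD| = 8.4260
θ=230°: circle(B,5.00) ∩ circle(D,10.00): a=-0.2375, h=4.9944
θ=230°:   candidates: C₊=(-2.4272,3.3358) cross=42.083; C₋=(-0.6110,-6.4864) cross=-42.083
θ=230°:   branch - wants cross < 0 → take C=(-0.6110,-6.4864) (cross=-42.083)
θ=230°: ex = (C−B)/|BC| = (0.1349,-0.9909); ey = (0.9909,0.1349)
θ=230°: P = B + 2.63·ex + -0.89·ey = (-1.8126,-4.2581)
θ=275°: B = A + 2.00·(cos275°, sin275°) = (0.1743, -1.9924)
θ=275°: |BD| = 7.1105
θ=275°: circle(B,5.00) ∩ circle(D,10.00): a=-1.7186, h=4.6954
θ=275°:   candidates: C₊=(-2.7911,2.0333) cross=33.386; C₋=(-0.1598,-6.9812) cross=-33.386
θ=275°:   branch - wants cross < 0 → take C=(-0.1598,-6.9812) (cross=-33.386)
θ=275°: ex = (C−B)/|BC| = (-0.0668,-0.9978); ey = (0.9978,-0.0668)
θ=275°: P = B + 2.63·ex + -0.89·ey = (-0.8894,-4.5570)

θ=172°: -2.78 -2.38
θ=192°: -2.56 -3.13
θ=230°: -1.81 -4.26
θ=275°: -0.89 -4.56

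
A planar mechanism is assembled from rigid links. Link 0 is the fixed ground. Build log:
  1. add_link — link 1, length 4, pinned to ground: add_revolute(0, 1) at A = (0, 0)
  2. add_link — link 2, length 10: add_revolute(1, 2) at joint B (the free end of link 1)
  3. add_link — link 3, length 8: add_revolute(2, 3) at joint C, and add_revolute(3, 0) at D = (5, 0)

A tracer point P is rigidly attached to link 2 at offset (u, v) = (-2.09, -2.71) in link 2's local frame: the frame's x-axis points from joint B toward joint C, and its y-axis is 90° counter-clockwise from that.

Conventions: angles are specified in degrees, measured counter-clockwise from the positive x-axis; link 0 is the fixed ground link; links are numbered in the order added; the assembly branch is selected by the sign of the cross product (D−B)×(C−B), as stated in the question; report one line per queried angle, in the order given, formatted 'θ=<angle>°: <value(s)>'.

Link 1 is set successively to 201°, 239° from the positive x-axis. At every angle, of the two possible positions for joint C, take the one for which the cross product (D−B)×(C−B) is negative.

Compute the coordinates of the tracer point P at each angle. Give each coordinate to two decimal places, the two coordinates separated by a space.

A=(0,0), D=(5.00,0)
θ=201°: B = A + 4.00·(cos201°, sin201°) = (-3.7343, -1.4335)
θ=201°: |BD| = 8.8512
θ=201°: circle(B,10.00) ∩ circle(D,8.00): a=6.4592, h=7.6340
θ=201°:   candidates: C₊=(1.4033,7.1459) cross=67.570; C₋=(3.8760,-7.9206) cross=-67.570
θ=201°:   branch - wants cross < 0 → take C=(3.8760,-7.9206) (cross=-67.570)
θ=201°: ex = (C−B)/|BC| = (0.7610,-0.6487); ey = (0.6487,0.7610)
θ=201°: P = B + -2.09·ex + -2.71·ey = (-7.0829,-2.1400)
θ=239°: B = A + 4.00·(cos239°, sin239°) = (-2.0602, -3.4287)
θ=239°: |BD| = 7.8487
θ=239°: circle(B,10.00) ∩ circle(D,8.00): a=6.2177, h=7.8320
θ=239°:   candidates: C₊=(0.1115,6.3327) cross=61.471; C₋=(6.9543,-7.7576) cross=-61.471
θ=239°:   branch - wants cross < 0 → take C=(6.9543,-7.7576) (cross=-61.471)
θ=239°: ex = (C−B)/|BC| = (0.9014,-0.4329); ey = (0.4329,0.9014)
θ=239°: P = B + -2.09·ex + -2.71·ey = (-5.1173,-4.9668)

θ=201°: -7.08 -2.14
θ=239°: -5.12 -4.97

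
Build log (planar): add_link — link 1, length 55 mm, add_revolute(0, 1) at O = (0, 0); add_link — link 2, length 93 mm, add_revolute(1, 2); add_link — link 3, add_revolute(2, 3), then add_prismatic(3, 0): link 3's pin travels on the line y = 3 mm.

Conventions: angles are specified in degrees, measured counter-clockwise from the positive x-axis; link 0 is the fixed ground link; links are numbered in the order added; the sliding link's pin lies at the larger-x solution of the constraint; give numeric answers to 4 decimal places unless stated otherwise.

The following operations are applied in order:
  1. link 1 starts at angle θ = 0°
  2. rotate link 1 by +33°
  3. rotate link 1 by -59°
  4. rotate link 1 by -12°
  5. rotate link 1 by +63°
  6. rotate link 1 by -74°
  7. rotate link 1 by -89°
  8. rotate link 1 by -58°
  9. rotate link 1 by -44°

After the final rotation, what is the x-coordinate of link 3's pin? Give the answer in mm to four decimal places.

geometry: r = 55 mm, L = 93 mm, e = 3 mm; θ starts at 0°
rotate link 1 by +33°: θ ← 0° +33° = 33°
rotate link 1 by -59°: θ ← 33° -59° = -26°
rotate link 1 by -12°: θ ← -26° -12° = -38°
rotate link 1 by +63°: θ ← -38° +63° = 25°
rotate link 1 by -74°: θ ← 25° -74° = -49°
rotate link 1 by -89°: θ ← -49° -89° = -138°
rotate link 1 by -58°: θ ← -138° -58° = -196°
rotate link 1 by -44°: θ ← -196° -44° = -240°
crank pin P = (r cos θ, r sin θ) = (-27.500000, 47.631397)
h = r sin θ − e = 47.631397 − 3 = 44.631397
x = r cos θ + √(L² − h²) = -27.500000 + 81.590676 = 54.090676

54.0907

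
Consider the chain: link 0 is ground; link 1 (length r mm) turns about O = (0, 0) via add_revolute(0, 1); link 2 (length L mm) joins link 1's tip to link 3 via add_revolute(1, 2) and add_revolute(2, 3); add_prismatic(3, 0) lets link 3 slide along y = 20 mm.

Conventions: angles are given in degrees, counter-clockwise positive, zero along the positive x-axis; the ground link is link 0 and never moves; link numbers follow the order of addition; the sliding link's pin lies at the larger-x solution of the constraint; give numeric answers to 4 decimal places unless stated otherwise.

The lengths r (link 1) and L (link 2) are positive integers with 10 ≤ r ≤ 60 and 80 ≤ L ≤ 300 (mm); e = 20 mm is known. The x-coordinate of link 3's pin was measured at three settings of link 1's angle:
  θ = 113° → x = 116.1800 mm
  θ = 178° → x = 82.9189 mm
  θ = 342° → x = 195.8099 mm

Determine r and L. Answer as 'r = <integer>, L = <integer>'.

constraint per measurement: (x − r cos θ)² + (r sin θ − e)² = L²
subtracting the θ₁ and θ₂ equations cancels the r² and L² terms:
r = (x₁² − x₂²) / (2[(x₁cos θ₁ + e sin θ₁) − (x₂cos θ₂ + e sin θ₂)]) = 60.0001 → r = 60
L² = (x₁ − r cos θ₁)² + (r sin θ₁ − e)² = 20735.9979 → L = 144.0000 → L = 144
check at θ₃=342°: x = 195.8099 (printed 195.8099) ✓

r = 60, L = 144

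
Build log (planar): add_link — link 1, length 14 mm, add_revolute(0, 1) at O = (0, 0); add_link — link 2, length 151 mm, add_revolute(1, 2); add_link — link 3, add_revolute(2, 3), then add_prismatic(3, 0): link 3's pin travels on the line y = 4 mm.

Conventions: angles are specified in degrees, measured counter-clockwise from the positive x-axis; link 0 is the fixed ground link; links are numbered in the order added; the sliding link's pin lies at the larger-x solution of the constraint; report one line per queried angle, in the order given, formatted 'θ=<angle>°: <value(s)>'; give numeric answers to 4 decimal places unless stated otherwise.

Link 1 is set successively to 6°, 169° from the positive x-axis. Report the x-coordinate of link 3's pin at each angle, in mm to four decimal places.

geometry: r = 14 mm, L = 151 mm, e = 4 mm
θ=6°: crank pin P = (r cos θ, r sin θ) = (13.923307, 1.463398)
θ=6°: h = r sin θ − e = 1.463398 − 4 = -2.536602
θ=6°: x = r cos θ + √(L² − h²) = 13.923307 + 150.978693 = 164.901999
θ=169°: crank pin P = (r cos θ, r sin θ) = (-13.742781, 2.671326)
θ=169°: h = r sin θ − e = 2.671326 − 4 = -1.328674
θ=169°: x = r cos θ + √(L² − h²) = -13.742781 + 150.994154 = 137.251374

θ=6°: 164.9020
θ=169°: 137.2514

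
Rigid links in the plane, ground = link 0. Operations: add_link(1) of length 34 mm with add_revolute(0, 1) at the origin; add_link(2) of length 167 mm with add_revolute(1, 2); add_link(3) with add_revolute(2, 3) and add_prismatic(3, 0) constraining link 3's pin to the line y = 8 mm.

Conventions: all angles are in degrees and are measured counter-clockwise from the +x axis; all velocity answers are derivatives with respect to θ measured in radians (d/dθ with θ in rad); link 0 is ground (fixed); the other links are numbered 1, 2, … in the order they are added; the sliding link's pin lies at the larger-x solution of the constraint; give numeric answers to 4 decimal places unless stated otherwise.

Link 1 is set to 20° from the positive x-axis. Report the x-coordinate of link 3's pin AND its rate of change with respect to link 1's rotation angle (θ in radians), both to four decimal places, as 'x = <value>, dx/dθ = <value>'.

geometry: r = 34 mm, L = 167 mm, e = 8 mm
crank pin P = (r cos θ, r sin θ) = (31.949549, 11.628685)
h = r sin θ − e = 11.628685 − 8 = 3.628685
x = r cos θ + √(L² − h²) = 31.949549 + 166.960572 = 198.910121
dx/dθ = −r sin θ − h·r cos θ/√(L² − h²) (θ in radians; h = 3.628685) = -12.323069

x = 198.9101, dx/dθ = -12.3231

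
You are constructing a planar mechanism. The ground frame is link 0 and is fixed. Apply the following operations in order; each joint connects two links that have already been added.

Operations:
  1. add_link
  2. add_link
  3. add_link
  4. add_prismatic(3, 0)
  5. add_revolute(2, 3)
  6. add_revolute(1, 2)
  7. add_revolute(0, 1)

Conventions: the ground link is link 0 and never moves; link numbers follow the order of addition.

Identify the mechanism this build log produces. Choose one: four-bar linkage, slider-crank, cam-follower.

links: 4 (incl. ground); joints: 3 revolute, 1 prismatic, 0 higher (cam) pair, forming one closed loop
4 links, 3 revolutes + 1 prismatic in one loop → slider-crank

slider-crank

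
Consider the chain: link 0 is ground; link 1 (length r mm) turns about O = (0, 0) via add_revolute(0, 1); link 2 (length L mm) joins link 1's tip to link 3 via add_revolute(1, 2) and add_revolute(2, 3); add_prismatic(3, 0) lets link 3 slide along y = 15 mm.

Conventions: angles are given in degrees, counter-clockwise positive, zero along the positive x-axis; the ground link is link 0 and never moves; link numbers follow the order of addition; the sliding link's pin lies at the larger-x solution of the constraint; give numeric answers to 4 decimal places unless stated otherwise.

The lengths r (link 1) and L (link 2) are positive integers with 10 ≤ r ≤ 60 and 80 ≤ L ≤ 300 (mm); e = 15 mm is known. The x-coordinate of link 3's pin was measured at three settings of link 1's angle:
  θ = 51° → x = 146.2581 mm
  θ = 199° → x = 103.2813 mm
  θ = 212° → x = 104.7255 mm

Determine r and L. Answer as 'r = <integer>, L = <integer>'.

constraint per measurement: (x − r cos θ)² + (r sin θ − e)² = L²
subtracting the θ₁ and θ₂ equations cancels the r² and L² terms:
r = (x₁² − x₂²) / (2[(x₁cos θ₁ + e sin θ₁) − (x₂cos θ₂ + e sin θ₂)]) = 26.0000 → r = 26
L² = (x₁ − r cos θ₁)² + (r sin θ₁ − e)² = 16900.0113 → L = 130.0000 → L = 130
check at θ₃=212°: x = 104.7255 (printed 104.7255) ✓

r = 26, L = 130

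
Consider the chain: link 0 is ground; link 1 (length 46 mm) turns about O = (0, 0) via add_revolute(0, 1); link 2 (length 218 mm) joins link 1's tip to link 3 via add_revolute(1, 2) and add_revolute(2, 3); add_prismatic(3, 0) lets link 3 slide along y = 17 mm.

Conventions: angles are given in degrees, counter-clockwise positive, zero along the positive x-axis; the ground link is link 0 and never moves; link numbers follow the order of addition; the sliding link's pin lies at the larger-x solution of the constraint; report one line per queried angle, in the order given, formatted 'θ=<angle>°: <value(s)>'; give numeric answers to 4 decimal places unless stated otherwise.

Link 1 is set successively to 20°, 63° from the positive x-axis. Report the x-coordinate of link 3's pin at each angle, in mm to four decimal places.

geometry: r = 46 mm, L = 218 mm, e = 17 mm
θ=20°: crank pin P = (r cos θ, r sin θ) = (43.225861, 15.732927)
θ=20°: h = r sin θ − e = 15.732927 − 17 = -1.267073
θ=20°: x = r cos θ + √(L² − h²) = 43.225861 + 217.996318 = 261.222178
θ=63°: crank pin P = (r cos θ, r sin θ) = (20.883563, 40.986300)
θ=63°: h = r sin θ − e = 40.986300 − 17 = 23.986300
θ=63°: x = r cos θ + √(L² − h²) = 20.883563 + 216.676389 = 237.559952

θ=20°: 261.2222
θ=63°: 237.5600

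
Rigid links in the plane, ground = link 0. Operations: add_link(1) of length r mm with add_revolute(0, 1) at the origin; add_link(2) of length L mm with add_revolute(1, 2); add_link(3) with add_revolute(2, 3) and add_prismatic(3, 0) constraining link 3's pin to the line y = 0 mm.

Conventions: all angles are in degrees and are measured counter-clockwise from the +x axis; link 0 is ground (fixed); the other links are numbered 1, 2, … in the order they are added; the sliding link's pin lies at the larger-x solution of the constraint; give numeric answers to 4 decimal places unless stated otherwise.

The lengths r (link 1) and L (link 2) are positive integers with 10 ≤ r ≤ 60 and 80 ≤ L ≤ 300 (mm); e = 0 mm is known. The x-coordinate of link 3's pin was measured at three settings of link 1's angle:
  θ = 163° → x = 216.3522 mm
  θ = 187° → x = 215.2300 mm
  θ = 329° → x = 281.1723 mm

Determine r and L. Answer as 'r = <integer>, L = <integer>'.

constraint per measurement: (x − r cos θ)² + (r sin θ − e)² = L²
subtracting the θ₁ and θ₂ equations cancels the r² and L² terms:
r = (x₁² − x₂²) / (2[(x₁cos θ₁ + e sin θ₁) − (x₂cos θ₂ + e sin θ₂)]) = 35.9980 → r = 36
L² = (x₁ − r cos θ₁)² + (r sin θ₁ − e)² = 63000.9764 → L = 251.0000 → L = 251
check at θ₃=329°: x = 281.1723 (printed 281.1723) ✓

r = 36, L = 251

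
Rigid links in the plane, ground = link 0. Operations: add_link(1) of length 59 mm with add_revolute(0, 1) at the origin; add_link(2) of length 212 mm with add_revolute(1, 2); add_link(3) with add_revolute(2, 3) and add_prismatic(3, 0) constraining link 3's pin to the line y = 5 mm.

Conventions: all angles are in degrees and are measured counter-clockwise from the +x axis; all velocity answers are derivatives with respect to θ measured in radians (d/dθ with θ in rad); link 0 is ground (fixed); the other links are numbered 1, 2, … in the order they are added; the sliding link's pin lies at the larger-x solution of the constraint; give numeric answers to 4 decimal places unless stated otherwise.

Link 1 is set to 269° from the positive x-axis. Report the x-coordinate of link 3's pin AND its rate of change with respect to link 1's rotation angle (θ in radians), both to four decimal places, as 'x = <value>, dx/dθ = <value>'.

geometry: r = 59 mm, L = 212 mm, e = 5 mm
crank pin P = (r cos θ, r sin θ) = (-1.029692, -58.991014)
h = r sin θ − e = -58.991014 − 5 = -63.991014
x = r cos θ + √(L² − h²) = -1.029692 + 202.111727 = 201.082035
dx/dθ = −r sin θ − h·r cos θ/√(L² − h²) (θ in radians; h = -63.991014) = 58.665001

x = 201.0820, dx/dθ = 58.6650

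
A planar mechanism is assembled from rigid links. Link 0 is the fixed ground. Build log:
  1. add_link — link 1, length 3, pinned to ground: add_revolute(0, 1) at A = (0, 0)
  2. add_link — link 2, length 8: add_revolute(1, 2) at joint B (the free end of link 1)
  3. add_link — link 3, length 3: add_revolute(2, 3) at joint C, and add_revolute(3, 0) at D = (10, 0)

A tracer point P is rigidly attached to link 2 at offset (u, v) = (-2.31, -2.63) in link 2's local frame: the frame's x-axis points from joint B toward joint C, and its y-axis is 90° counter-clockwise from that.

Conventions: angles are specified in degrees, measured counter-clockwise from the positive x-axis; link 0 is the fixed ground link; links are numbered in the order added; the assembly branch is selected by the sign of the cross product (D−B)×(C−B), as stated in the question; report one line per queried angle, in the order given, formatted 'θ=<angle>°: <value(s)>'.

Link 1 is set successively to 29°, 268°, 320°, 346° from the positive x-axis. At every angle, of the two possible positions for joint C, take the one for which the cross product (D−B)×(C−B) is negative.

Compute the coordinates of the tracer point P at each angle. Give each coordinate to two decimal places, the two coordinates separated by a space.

A=(0,0), D=(10.00,0)
θ=29°: B = A + 3.00·(cos29°, sin29°) = (2.6239, 1.4544)
θ=29°: |BD| = 7.5182
θ=29°: circle(B,8.00) ∩ circle(D,3.00): a=7.4169, h=2.9983
θ=29°:   candidates: C₊=(10.4807,2.9612) cross=22.542; C₋=(9.3206,-2.9221) cross=-22.542
θ=29°:   branch - wants cross < 0 → take C=(9.3206,-2.9221) (cross=-22.542)
θ=29°: ex = (C−B)/|BC| = (0.8371,-0.5471); ey = (0.5471,0.8371)
θ=29°: P = B + -2.31·ex + -2.63·ey = (-0.7486,0.5166)
θ=268°: B = A + 3.00·(cos268°, sin268°) = (-0.1047, -2.9982)
θ=268°: |BD| = 10.5401
θ=268°: circle(B,8.00) ∩ circle(D,3.00): a=7.8791, h=1.3854
θ=268°:   candidates: C₊=(7.0549,0.5712) cross=14.602; C₋=(7.8430,-2.0850) cross=-14.602
θ=268°:   branch - wants cross < 0 → take C=(7.8430,-2.0850) (cross=-14.602)
θ=268°: ex = (C−B)/|BC| = (0.9935,0.1141); ey = (-0.1141,0.9935)
θ=268°: P = B + -2.31·ex + -2.63·ey = (-2.0994,-5.8746)
θ=320°: B = A + 3.00·(cos320°, sin320°) = (2.2981, -1.9284)
θ=320°: |BD| = 7.9396
θ=320°: circle(B,8.00) ∩ circle(D,3.00): a=7.4335, h=2.9570
θ=320°:   candidates: C₊=(8.7908,2.7455) cross=23.477; C₋=(10.2272,-2.9914) cross=-23.477
θ=320°:   branch - wants cross < 0 → take C=(10.2272,-2.9914) (cross=-23.477)
θ=320°: ex = (C−B)/|BC| = (0.9911,-0.1329); ey = (0.1329,0.9911)
θ=320°: P = B + -2.31·ex + -2.63·ey = (-0.3409,-4.2281)
θ=346°: B = A + 3.00·(cos346°, sin346°) = (2.9109, -0.7258)
θ=346°: |BD| = 7.1262
θ=346°: circle(B,8.00) ∩ circle(D,3.00): a=7.4221, h=2.9854
θ=346°:   candidates: C₊=(9.9903,3.0000) cross=21.274; C₋=(10.5984,-2.9397) cross=-21.274
θ=346°:   branch - wants cross < 0 → take C=(10.5984,-2.9397) (cross=-21.274)
θ=346°: ex = (C−B)/|BC| = (0.9609,-0.2767); ey = (0.2767,0.9609)
θ=346°: P = B + -2.31·ex + -2.63·ey = (-0.0367,-2.6138)

θ=29°: -0.75 0.52
θ=268°: -2.10 -5.87
θ=320°: -0.34 -4.23
θ=346°: -0.04 -2.61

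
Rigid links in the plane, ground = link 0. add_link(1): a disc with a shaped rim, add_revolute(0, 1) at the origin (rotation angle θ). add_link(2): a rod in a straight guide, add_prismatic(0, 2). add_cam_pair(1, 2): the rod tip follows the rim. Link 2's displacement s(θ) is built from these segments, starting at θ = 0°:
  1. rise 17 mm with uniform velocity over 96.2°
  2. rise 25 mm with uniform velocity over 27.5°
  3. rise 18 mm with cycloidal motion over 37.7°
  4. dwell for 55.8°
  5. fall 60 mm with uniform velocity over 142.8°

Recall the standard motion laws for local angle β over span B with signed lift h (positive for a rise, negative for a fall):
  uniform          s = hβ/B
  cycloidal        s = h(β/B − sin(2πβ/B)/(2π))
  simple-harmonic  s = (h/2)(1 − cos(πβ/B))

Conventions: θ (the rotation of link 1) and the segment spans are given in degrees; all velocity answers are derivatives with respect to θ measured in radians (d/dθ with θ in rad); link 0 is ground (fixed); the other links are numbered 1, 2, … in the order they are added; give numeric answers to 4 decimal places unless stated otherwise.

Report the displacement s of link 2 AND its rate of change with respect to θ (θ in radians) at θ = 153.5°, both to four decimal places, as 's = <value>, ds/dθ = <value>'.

segment 1 (0° to 96.2°, uniform, h = 17) is passed completely: s = 0.0000 + (17) = 17.0000
segment 2 (96.2° to 123.7°, uniform, h = 25) is passed completely: s = 17.0000 + (25) = 42.0000
θ = 153.5° falls in segment 3 (123.7° to 161.4°, cycloidal, h = 18): β = 153.5 − 123.7 = 29.8°, B = 37.7°; Δs = 18·(0.7905 − sin(2π·0.7905)/(2π)) = 17.0009; s = 42.0000 + 17.0009 = 59.0009
velocity in seg [123.7°–161.4°] (cycloidal), θ in radians: β = 29.8° = 0.5201 rad, B = 37.7° = 0.6580 rad; ds/dθ = (h/B)(1 − cos(2πβ/B)) = (18/0.6580)(1 − cos(2π·0.7905)) = 20.477851 mm/rad

s = 59.0009, ds/dθ = 20.4779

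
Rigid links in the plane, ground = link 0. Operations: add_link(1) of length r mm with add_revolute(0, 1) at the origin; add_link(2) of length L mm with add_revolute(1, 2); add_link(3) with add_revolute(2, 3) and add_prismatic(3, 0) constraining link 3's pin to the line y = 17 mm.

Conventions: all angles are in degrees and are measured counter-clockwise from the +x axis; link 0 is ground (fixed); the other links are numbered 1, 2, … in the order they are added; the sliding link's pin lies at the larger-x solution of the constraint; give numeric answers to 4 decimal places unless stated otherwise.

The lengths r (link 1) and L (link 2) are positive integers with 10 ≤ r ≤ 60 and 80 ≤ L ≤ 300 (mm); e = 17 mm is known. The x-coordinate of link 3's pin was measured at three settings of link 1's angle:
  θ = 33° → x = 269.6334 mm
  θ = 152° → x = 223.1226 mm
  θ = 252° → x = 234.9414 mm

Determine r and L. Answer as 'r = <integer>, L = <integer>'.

constraint per measurement: (x − r cos θ)² + (r sin θ − e)² = L²
subtracting the θ₁ and θ₂ equations cancels the r² and L² terms:
r = (x₁² − x₂²) / (2[(x₁cos θ₁ + e sin θ₁) − (x₂cos θ₂ + e sin θ₂)]) = 26.9999 → r = 27
L² = (x₁ − r cos θ₁)² + (r sin θ₁ − e)² = 61008.9775 → L = 247.0000 → L = 247
check at θ₃=252°: x = 234.9414 (printed 234.9414) ✓

r = 27, L = 247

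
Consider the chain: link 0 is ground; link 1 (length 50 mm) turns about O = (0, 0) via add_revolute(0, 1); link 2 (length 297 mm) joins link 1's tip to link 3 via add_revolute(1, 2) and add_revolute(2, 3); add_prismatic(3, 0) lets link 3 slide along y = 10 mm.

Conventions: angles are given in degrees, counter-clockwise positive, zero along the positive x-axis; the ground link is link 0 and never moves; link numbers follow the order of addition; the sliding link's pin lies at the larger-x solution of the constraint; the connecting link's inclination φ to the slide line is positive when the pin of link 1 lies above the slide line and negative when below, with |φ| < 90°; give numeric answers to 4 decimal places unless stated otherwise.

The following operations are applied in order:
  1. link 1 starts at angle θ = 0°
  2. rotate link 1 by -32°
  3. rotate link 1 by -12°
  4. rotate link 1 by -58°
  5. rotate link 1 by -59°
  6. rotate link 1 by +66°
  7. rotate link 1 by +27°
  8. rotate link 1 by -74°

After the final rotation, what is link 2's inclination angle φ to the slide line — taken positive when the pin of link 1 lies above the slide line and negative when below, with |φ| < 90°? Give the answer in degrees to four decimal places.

geometry: r = 50 mm, L = 297 mm, e = 10 mm; θ starts at 0°
rotate link 1 by -32°: θ ← 0° -32° = -32°
rotate link 1 by -12°: θ ← -32° -12° = -44°
rotate link 1 by -58°: θ ← -44° -58° = -102°
rotate link 1 by -59°: θ ← -102° -59° = -161°
rotate link 1 by +66°: θ ← -161° +66° = -95°
rotate link 1 by +27°: θ ← -95° +27° = -68°
rotate link 1 by -74°: θ ← -68° -74° = -142°
h = r sin θ − e = -30.783074 − 10 = -40.783074
sin φ = h / L = -40.783074 / 297 = -0.13731675
φ = arcsin(-0.13731675) = -7.892608°

-7.8926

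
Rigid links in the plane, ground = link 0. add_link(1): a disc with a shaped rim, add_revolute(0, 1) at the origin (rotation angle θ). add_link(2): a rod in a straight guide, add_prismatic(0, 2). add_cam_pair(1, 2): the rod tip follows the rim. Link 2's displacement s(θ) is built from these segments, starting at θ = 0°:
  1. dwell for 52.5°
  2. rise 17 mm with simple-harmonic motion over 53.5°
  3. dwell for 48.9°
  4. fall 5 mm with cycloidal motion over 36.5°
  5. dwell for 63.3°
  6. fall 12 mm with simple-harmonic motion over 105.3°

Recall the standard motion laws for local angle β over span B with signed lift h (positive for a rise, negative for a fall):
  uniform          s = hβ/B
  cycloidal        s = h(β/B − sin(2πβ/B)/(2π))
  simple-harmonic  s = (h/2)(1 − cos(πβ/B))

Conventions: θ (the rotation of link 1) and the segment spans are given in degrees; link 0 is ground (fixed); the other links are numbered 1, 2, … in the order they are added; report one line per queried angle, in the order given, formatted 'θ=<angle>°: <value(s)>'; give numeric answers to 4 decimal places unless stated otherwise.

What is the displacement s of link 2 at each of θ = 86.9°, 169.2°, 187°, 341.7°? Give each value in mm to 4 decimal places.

segment 1 (0° to 52.5°, dwell): s unchanged at 0.0000
θ = 86.9° falls in segment 2 (52.5° to 106°, simple-harmonic, h = 17): β = 86.9 − 52.5 = 34.4°, B = 53.5°; Δs = 17/2·(1 − cos(π·0.6430)) = 12.1912; s = 0.0000 + 12.1912 = 12.1912
segment 2 (52.5° to 106°, simple-harmonic, h = 17) is passed completely: s = 0.0000 + (17) = 17.0000
segment 3 (106° to 154.9°, dwell): s unchanged at 17.0000
θ = 169.2° falls in segment 4 (154.9° to 191.4°, cycloidal, h = -5): β = 169.2 − 154.9 = 14.3°, B = 36.5°; Δs = -5·(0.3918 − sin(2π·0.3918)/(2π)) = -1.4586; s = 17.0000 − 1.4586 = 15.5414
θ = 187° falls in segment 4 (154.9° to 191.4°, cycloidal, h = -5): β = 187 − 154.9 = 32.1°, B = 36.5°; Δs = -5·(0.8795 − sin(2π·0.8795)/(2π)) = -4.9440; s = 17.0000 − 4.9440 = 12.0560
segment 4 (154.9° to 191.4°, cycloidal, h = -5) is passed completely: s = 17.0000 + (-5) = 12.0000
segment 5 (191.4° to 254.7°, dwell): s unchanged at 12.0000
θ = 341.7° falls in segment 6 (254.7° to 360°, simple-harmonic, h = -12): β = 341.7 − 254.7 = 87°, B = 105.3°; Δs = -12/2·(1 − cos(π·0.8262)) = -11.1277; s = 12.0000 − 11.1277 = 0.8723

θ=86.9°: 12.1912
θ=169.2°: 15.5414
θ=187°: 12.0560
θ=341.7°: 0.8723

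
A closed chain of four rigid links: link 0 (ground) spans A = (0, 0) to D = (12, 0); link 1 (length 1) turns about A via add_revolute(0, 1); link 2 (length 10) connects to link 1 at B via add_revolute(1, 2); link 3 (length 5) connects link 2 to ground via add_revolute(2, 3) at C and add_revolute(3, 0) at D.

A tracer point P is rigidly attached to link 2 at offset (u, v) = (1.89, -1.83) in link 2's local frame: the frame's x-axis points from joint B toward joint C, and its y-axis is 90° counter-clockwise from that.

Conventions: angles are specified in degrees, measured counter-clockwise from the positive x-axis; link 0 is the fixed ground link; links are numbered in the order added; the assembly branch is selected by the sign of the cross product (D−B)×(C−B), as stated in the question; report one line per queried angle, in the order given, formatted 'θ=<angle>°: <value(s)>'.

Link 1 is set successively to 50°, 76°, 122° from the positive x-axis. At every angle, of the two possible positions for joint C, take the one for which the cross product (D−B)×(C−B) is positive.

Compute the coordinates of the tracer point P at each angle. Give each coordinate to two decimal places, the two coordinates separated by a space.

A=(0,0), D=(12.00,0)
θ=50°: B = A + 1.00·(cos50°, sin50°) = (0.6428, 0.7660)
θ=50°: |BD| = 11.3830
θ=50°: circle(B,10.00) ∩ circle(D,5.00): a=8.9859, h=4.3879
θ=50°:   candidates: C₊=(9.9036,4.5393) cross=49.948; C₋=(9.3130,-4.2166) cross=-49.948
θ=50°:   branch + wants cross > 0 → take C=(9.9036,4.5393) (cross=49.948)
θ=50°: ex = (C−B)/|BC| = (0.9261,0.3773); ey = (-0.3773,0.9261)
θ=50°: P = B + 1.89·ex + -1.83·ey = (3.0836,-0.2155)
θ=76°: B = A + 1.00·(cos76°, sin76°) = (0.2419, 0.9703)
θ=76°: |BD| = 11.7980
θ=76°: circle(B,10.00) ∩ circle(D,5.00): a=9.0775, h=4.1951
θ=76°:   candidates: C₊=(9.6337,4.4046) cross=49.494; C₋=(8.9437,-3.9571) cross=-49.494
θ=76°:   branch + wants cross > 0 → take C=(9.6337,4.4046) (cross=49.494)
θ=76°: ex = (C−B)/|BC| = (0.9392,0.3434); ey = (-0.3434,0.9392)
θ=76°: P = B + 1.89·ex + -1.83·ey = (2.6454,-0.0993)
θ=122°: B = A + 1.00·(cos122°, sin122°) = (-0.5299, 0.8480)
θ=122°: |BD| = 12.5586
θ=122°: circle(B,10.00) ∩ circle(D,5.00): a=9.2653, h=3.7622
θ=122°:   candidates: C₊=(8.9683,3.9760) cross=47.248; C₋=(8.4602,-3.5312) cross=-47.248
θ=122°:   branch + wants cross > 0 → take C=(8.9683,3.9760) (cross=47.248)
θ=122°: ex = (C−B)/|BC| = (0.9498,0.3128); ey = (-0.3128,0.9498)
θ=122°: P = B + 1.89·ex + -1.83·ey = (1.8377,-0.2989)

θ=50°: 3.08 -0.22
θ=76°: 2.65 -0.10
θ=122°: 1.84 -0.30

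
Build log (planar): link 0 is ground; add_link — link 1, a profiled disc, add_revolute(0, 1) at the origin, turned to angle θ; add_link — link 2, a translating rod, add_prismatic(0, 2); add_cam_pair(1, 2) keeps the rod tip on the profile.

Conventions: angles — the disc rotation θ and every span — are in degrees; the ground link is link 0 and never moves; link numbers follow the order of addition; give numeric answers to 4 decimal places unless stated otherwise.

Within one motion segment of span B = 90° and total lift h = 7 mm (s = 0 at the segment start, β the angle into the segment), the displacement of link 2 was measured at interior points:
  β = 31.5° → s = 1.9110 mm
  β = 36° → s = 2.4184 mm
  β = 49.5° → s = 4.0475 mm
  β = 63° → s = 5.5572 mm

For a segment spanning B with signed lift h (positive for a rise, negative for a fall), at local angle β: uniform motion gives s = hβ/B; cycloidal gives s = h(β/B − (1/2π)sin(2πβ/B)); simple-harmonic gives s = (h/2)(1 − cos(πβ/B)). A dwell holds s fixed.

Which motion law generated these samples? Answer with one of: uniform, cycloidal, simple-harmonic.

candidates at β/B = r: uniform s = h·r (linear in β); cycloidal s = h·(r − sin(2πr)/(2π)); simple-harmonic s = (h/2)(1 − cos(πr))
β=31.5°: printed 1.9110 | uniform 2.4500, cycloidal 1.5487, simple-harmonic 1.9110
β=36°: printed 2.4184 | uniform 2.8000, cycloidal 2.1452, simple-harmonic 2.4184
β=49.5°: printed 4.0475 | uniform 3.8500, cycloidal 4.1943, simple-harmonic 4.0475
β=63°: printed 5.5572 | uniform 4.9000, cycloidal 5.9596, simple-harmonic 5.5572
only one law matches every sample → simple-harmonic

simple-harmonic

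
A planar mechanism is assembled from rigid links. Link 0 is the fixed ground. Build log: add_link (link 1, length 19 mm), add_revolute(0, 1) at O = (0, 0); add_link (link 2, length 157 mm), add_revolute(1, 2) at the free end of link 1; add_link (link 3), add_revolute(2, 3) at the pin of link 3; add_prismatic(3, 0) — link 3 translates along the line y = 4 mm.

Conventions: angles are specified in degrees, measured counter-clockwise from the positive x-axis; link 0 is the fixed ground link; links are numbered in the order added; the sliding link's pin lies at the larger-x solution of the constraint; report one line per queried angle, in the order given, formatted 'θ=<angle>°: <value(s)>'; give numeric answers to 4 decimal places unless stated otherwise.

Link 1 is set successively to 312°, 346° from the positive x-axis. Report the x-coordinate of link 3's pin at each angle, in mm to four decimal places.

geometry: r = 19 mm, L = 157 mm, e = 4 mm
θ=312°: crank pin P = (r cos θ, r sin θ) = (12.713482, -14.119752)
θ=312°: h = r sin θ − e = -14.119752 − 4 = -18.119752
θ=312°: x = r cos θ + √(L² − h²) = 12.713482 + 155.950872 = 168.664354
θ=346°: crank pin P = (r cos θ, r sin θ) = (18.435619, -4.596516)
θ=346°: h = r sin θ − e = -4.596516 − 4 = -8.596516
θ=346°: x = r cos θ + √(L² − h²) = 18.435619 + 156.764473 = 175.200092

θ=312°: 168.6644
θ=346°: 175.2001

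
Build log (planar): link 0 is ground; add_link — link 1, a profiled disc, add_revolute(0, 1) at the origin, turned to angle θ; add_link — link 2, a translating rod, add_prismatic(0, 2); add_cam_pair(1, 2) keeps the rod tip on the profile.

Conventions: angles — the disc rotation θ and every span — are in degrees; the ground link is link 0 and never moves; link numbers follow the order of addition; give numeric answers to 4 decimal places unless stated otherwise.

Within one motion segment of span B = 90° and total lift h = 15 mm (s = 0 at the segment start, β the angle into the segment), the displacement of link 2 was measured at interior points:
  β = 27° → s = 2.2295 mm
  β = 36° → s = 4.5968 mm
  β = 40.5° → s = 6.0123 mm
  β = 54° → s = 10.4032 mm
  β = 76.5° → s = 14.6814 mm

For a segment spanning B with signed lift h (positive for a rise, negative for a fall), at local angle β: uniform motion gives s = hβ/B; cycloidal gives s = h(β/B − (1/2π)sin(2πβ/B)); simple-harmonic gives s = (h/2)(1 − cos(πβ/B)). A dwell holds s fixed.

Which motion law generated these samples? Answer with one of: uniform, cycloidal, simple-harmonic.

candidates at β/B = r: uniform s = h·r (linear in β); cycloidal s = h·(r − sin(2πr)/(2π)); simple-harmonic s = (h/2)(1 − cos(πr))
β=27°: printed 2.2295 | uniform 4.5000, cycloidal 2.2295, simple-harmonic 3.0916
β=36°: printed 4.5968 | uniform 6.0000, cycloidal 4.5968, simple-harmonic 5.1824
β=40.5°: printed 6.0123 | uniform 6.7500, cycloidal 6.0123, simple-harmonic 6.3267
β=54°: printed 10.4032 | uniform 9.0000, cycloidal 10.4032, simple-harmonic 9.8176
β=76.5°: printed 14.6814 | uniform 12.7500, cycloidal 14.6814, simple-harmonic 14.1825
only one law matches every sample → cycloidal

cycloidal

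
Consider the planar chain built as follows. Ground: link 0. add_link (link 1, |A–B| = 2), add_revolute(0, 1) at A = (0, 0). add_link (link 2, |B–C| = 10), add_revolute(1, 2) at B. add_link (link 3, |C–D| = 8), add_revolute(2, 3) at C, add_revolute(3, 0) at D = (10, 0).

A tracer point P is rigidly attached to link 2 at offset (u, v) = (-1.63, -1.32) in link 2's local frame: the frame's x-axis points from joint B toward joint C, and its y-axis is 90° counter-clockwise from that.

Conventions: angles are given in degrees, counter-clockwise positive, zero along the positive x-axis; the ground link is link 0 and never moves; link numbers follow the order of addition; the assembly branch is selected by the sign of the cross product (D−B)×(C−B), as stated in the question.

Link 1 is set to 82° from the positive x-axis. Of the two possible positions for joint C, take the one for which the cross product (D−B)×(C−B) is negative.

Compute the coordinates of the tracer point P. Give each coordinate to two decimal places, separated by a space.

A=(0,0), D=(10.00,0)
B = A + 2.00·(cos82°, sin82°) = (0.2783, 1.9805)
|BD| = 9.9213
circle(B,10.00) ∩ circle(D,8.00): a=6.7749, h=7.3553
  candidates: C₊=(8.3852,7.8353) cross=72.974; C₋=(5.4486,-6.5791) cross=-72.974
  branch - wants cross < 0 → take C=(5.4486,-6.5791) (cross=-72.974)
ex = (C−B)/|BC| = (0.5170,-0.8560); ey = (0.8560,0.5170)
P = B + -1.63·ex + -1.32·ey = (-1.6943,2.6933)

-1.69 2.69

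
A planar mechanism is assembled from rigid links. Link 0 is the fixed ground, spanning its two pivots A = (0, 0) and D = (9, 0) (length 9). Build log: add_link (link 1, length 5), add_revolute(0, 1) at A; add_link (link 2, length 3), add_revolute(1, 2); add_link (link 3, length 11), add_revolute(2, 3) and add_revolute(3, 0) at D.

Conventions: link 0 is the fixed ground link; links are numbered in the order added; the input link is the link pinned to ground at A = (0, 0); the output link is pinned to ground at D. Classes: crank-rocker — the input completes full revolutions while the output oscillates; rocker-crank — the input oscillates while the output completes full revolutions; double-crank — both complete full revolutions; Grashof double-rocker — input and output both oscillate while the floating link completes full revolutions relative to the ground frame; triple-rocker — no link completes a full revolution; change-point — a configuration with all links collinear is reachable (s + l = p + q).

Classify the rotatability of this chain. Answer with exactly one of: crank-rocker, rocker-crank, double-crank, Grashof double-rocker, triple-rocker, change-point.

lengths: ground=9, input=5, coupler=3, output=11
sorted: s=3 (shortest), l=11 (longest), p+q=14
s + l = 14 vs p + q = 14
s + l = p + q → change-point (collinear configuration reachable)

change-point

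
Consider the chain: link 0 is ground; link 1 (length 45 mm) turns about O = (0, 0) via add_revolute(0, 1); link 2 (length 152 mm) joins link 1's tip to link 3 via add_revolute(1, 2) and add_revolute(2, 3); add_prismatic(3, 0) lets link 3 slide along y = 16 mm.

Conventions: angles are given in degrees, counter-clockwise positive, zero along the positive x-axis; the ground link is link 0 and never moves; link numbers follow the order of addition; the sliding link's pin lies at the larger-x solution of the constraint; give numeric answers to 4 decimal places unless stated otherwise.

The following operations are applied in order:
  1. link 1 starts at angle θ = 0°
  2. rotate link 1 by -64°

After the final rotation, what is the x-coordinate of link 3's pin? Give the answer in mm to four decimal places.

geometry: r = 45 mm, L = 152 mm, e = 16 mm; θ starts at 0°
rotate link 1 by -64°: θ ← 0° -64° = -64°
crank pin P = (r cos θ, r sin θ) = (19.726702, -40.445732)
h = r sin θ − e = -40.445732 − 16 = -56.445732
x = r cos θ + √(L² − h²) = 19.726702 + 141.130717 = 160.857419

160.8574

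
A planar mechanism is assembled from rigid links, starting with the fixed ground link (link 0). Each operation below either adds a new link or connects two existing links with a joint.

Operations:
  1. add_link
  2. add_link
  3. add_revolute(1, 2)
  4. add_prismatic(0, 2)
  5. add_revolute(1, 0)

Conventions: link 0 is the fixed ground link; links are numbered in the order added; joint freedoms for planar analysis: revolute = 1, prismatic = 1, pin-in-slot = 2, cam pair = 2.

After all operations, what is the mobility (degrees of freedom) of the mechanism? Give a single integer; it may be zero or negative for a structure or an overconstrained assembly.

link 0 = ground. State L|J1|J2 = 1|0|0
+link1  2|0|0
+link2  3|0|0
R(1,2) f=1→J1  3|1|0
P(0,2) f=1→J1  3|2|0
R(1,0) f=1→J1  3|3|0
M = 3(3−1)−2·3−0 = 6−6−0 = 0

M = 0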